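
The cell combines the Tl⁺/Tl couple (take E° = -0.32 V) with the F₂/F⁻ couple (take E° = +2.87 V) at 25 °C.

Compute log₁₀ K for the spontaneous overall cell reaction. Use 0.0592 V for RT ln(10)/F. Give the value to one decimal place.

107.8

Cathode: F₂/F⁻; anode: Tl⁺/Tl. E°cell = +3.19 V, n = 2.
log K = nE°cell / 0.0592 = (2)(+3.19) / 0.0592 = 107.8.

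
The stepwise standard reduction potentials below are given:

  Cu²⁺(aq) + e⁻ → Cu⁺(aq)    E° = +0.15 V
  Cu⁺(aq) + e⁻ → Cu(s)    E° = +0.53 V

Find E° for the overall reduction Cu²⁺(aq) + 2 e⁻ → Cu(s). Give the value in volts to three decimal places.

+0.340 V

Standard free energies of sequential steps add: ΔG°₃ = ΔG°₁ + ΔG°₂, so n₃E°₃ = n₁E°₁ + n₂E°₂.
E°₃ = (1×+0.15 + 1×+0.53) / 2 = (+0.680) / 2 = +0.340 V.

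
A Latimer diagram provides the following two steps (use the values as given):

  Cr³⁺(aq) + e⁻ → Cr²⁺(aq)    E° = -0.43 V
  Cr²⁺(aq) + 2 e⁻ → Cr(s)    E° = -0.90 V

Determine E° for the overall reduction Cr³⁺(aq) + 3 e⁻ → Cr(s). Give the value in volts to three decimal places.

-0.743 V

Standard free energies of sequential steps add: ΔG°₃ = ΔG°₁ + ΔG°₂, so n₃E°₃ = n₁E°₁ + n₂E°₂.
E°₃ = (1×-0.43 + 2×-0.90) / 3 = (-2.230) / 3 = -0.743 V.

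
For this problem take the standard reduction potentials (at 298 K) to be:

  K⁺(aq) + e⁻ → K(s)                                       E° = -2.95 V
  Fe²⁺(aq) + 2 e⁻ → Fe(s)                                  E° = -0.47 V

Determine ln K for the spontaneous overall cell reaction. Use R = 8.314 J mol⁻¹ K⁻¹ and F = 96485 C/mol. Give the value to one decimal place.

193.2

Cathode: Fe²⁺/Fe; anode: K⁺/K. E°cell = (-0.47) − (-2.95) = +2.48 V, with n = 2.
ΔG° = −nFE° = −RT ln K, so ln K = nFE°/(RT) = (2)(96485)(+2.48) / ((8.314)(298)) = 193.159.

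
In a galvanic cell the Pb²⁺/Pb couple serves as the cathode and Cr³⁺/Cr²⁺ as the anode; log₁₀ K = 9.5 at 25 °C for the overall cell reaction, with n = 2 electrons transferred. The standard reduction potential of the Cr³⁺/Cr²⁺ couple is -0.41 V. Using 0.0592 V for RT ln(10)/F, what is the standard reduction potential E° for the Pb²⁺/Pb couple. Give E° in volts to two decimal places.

E°cell = (0.0592/n)·log K = (0.0592/2)(9.5) = +0.281 V.
Since Pb²⁺/Pb is the cathode and Cr³⁺/Cr²⁺ the anode, E°cell = E°(Pb²⁺/Pb) − E°(Cr³⁺/Cr²⁺).
So E°(Pb²⁺/Pb) = E°cell + E°(Cr³⁺/Cr²⁺) = +0.281 + (-0.41) = -0.13 V.

-0.13 V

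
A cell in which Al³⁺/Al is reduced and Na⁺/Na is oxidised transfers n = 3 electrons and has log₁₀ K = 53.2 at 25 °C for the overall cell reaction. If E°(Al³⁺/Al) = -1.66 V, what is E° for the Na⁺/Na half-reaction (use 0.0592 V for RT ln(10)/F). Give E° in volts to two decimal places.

E°cell = (0.0592/n)·log K = (0.0592/3)(53.2) = +1.050 V.
Since Al³⁺/Al is the cathode and Na⁺/Na the anode, E°cell = E°(Al³⁺/Al) − E°(Na⁺/Na).
So E°(Na⁺/Na) = E°(Al³⁺/Al) − E°cell = (-1.66) − (+1.050) = -2.71 V.

-2.71 V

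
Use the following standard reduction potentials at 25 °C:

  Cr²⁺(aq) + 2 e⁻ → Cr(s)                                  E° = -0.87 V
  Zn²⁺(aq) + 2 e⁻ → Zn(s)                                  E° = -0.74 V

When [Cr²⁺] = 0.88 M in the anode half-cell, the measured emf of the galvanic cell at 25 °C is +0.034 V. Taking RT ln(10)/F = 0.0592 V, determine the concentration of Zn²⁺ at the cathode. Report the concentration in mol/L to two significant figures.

0.00050 M

Zn²⁺/Zn is the cathode, Cr²⁺/Cr the anode: E°cell = +0.13 V, n = 2.
Overall reaction: Zn²⁺(aq) + Cr(s) → Zn(s) + Cr²⁺(aq); Q = [Cr²⁺]^1/[Zn²⁺]^1.
From E = E° − (0.0592/n) log Q: log Q = (E° − E)·n/0.0592 = (+0.13 − (+0.034))·2/0.0592 = 3.2432.
So 1·log[Zn²⁺] = 1·log(0.88) − log Q = -0.0555 − (3.2432) = -3.2987; [Zn²⁺] = 10^(-3.2987) ≈ 0.00050 M.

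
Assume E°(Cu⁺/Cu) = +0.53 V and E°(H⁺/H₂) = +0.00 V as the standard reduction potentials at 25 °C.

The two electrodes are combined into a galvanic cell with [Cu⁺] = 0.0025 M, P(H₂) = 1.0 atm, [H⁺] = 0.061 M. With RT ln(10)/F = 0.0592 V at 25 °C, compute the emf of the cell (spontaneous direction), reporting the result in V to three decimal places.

+0.448 V

Cu⁺/Cu is the cathode (higher E°), H⁺/H₂ the anode: E°cell = +0.53 − (+0.00) = +0.53 V, n = 2.
Overall: 2 Cu⁺(aq) + H₂(g) → 2 Cu(s) + 2 H⁺(aq)
Q = [H⁺]^2 / ([Cu⁺]^2·P(H₂)); log Q = 2.775.
E = E° − (0.0592/n) log Q = +0.53 − (0.0592/2)(2.775) = +0.448 V.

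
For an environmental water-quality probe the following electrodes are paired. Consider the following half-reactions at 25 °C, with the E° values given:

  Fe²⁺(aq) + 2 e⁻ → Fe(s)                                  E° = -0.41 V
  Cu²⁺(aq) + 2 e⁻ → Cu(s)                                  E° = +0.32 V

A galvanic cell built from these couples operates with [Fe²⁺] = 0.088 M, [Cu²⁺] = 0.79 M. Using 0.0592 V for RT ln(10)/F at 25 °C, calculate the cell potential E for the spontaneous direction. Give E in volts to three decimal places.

+0.758 V

Cu²⁺/Cu is the cathode (higher E°), Fe²⁺/Fe the anode: E°cell = +0.32 − (-0.41) = +0.73 V, n = 2.
Overall: Cu²⁺(aq) + Fe(s) → Cu(s) + Fe²⁺(aq)
Q = [Fe²⁺] / ([Cu²⁺]); log Q = -0.953.
E = E° − (0.0592/n) log Q = +0.73 − (0.0592/2)(-0.953) = +0.758 V.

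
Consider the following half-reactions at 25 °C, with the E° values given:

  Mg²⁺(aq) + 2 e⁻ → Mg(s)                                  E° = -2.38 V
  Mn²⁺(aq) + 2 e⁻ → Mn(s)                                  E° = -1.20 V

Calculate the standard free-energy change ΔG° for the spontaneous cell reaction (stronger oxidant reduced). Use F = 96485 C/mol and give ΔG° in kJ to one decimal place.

Mn²⁺/Mn (E° = -1.20 V) is the cathode; Mg²⁺/Mg (E° = -2.38 V) is the anode, so E°cell = +1.18 V.
Balancing electrons gives n = 2 (lcm of 2 and 2).
ΔG° = −nFE° = −(2)(96485)(+1.18) = -227,705 J = -227.7 kJ.

-227.7 kJ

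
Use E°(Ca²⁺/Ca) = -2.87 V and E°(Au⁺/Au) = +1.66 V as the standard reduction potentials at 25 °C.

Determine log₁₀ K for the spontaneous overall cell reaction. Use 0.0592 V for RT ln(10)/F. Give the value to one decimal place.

153.0

Cathode: Au⁺/Au; anode: Ca²⁺/Ca. E°cell = +4.53 V, n = 2.
log K = nE°cell / 0.0592 = (2)(+4.53) / 0.0592 = 153.0.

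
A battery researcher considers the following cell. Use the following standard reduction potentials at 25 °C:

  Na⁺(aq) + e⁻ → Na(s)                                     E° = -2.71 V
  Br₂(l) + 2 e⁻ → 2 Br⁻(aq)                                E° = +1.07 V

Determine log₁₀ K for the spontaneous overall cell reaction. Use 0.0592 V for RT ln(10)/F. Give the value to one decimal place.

Cathode: Br₂/Br⁻; anode: Na⁺/Na. E°cell = +3.78 V, n = 2.
log K = nE°cell / 0.0592 = (2)(+3.78) / 0.0592 = 127.7.

127.7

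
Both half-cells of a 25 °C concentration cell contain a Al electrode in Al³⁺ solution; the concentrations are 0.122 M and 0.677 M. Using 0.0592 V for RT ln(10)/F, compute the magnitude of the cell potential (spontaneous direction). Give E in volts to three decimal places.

For a concentration cell E°cell = 0. The 0.677 M side is the cathode (reduction is favoured where [Al³⁺] is higher).
With n = 3, E = −(0.0592/3) log([Al³⁺]ₐₙ/[Al³⁺]꜀ₐₜ) = −(0.0592/3) log(0.122/0.677) = −(0.0592/3)(-0.744) = +0.015 V.

+0.015 V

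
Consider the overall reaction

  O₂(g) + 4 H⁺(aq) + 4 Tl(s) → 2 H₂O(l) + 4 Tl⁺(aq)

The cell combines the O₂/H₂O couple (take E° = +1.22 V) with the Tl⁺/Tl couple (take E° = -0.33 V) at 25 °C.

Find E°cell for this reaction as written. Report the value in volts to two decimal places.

The O₂/H₂O couple has the higher reduction potential, so it is the cathode; Tl⁺/Tl is oxidised at the anode.
E°cell = E°(cathode) − E°(anode) = (+1.22) − (-0.33) = +1.55 V.

+1.55 V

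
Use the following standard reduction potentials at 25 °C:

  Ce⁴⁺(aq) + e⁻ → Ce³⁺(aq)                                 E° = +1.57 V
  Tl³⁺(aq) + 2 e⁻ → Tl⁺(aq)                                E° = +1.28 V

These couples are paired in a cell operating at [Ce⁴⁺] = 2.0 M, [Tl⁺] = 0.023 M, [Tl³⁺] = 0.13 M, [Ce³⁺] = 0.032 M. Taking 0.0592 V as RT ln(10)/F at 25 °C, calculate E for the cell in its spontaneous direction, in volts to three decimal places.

+0.374 V

Ce⁴⁺/Ce³⁺ is the cathode (higher E°), Tl³⁺/Tl⁺ the anode: E°cell = +1.57 − (+1.28) = +0.29 V, n = 2.
Overall: 2 Ce⁴⁺(aq) + Tl⁺(aq) → 2 Ce³⁺(aq) + Tl³⁺(aq)
Q = [Ce³⁺]^2·[Tl³⁺] / ([Ce⁴⁺]^2·[Tl⁺]); log Q = -2.840.
E = E° − (0.0592/n) log Q = +0.29 − (0.0592/2)(-2.840) = +0.374 V.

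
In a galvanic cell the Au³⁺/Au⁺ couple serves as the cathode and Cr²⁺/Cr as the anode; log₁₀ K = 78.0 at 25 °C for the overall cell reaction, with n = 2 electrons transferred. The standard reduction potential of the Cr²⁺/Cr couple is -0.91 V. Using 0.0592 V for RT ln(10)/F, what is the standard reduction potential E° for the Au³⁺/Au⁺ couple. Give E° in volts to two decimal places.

+1.40 V

E°cell = (0.0592/n)·log K = (0.0592/2)(78.0) = +2.309 V.
Since Au³⁺/Au⁺ is the cathode and Cr²⁺/Cr the anode, E°cell = E°(Au³⁺/Au⁺) − E°(Cr²⁺/Cr).
So E°(Au³⁺/Au⁺) = E°cell + E°(Cr²⁺/Cr) = +2.309 + (-0.91) = +1.40 V.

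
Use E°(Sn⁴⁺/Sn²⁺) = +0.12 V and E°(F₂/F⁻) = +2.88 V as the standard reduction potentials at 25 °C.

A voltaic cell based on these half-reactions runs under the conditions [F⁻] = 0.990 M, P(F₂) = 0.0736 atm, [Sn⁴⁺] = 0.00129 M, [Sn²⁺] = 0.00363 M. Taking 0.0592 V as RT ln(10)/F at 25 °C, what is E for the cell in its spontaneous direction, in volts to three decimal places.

F₂/F⁻ is the cathode (higher E°), Sn⁴⁺/Sn²⁺ the anode: E°cell = +2.88 − (+0.12) = +2.76 V, n = 2.
Overall: F₂(g) + Sn²⁺(aq) → 2 F⁻(aq) + Sn⁴⁺(aq)
Q = [F⁻]^2·[Sn⁴⁺] / (P(F₂)·[Sn²⁺]); log Q = 0.675.
E = E° − (0.0592/n) log Q = +2.76 − (0.0592/2)(0.675) = +2.740 V.

+2.740 V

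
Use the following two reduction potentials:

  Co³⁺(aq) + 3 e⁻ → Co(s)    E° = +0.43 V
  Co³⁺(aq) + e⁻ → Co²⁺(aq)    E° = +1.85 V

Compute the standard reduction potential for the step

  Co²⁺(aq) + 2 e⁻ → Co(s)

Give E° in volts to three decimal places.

Sequential free energies add, so n₃E°₃ = n₁E°₁ + n₂E°₂.
With n₃ = 3, and the known step contributing 1×(+1.85) V, the unknown satisfies 2·E° = 3×(+0.43) − 1×(+1.85) = -0.560.
E° = -0.560 / 2 = -0.280 V.

-0.280 V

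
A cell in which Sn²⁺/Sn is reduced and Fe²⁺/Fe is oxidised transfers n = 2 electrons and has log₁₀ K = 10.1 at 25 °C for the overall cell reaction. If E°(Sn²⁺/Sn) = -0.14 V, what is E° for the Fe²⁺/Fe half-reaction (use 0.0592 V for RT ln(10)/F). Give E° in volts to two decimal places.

E°cell = (0.0592/n)·log K = (0.0592/2)(10.1) = +0.299 V.
Since Sn²⁺/Sn is the cathode and Fe²⁺/Fe the anode, E°cell = E°(Sn²⁺/Sn) − E°(Fe²⁺/Fe).
So E°(Fe²⁺/Fe) = E°(Sn²⁺/Sn) − E°cell = (-0.14) − (+0.299) = -0.44 V.

-0.44 V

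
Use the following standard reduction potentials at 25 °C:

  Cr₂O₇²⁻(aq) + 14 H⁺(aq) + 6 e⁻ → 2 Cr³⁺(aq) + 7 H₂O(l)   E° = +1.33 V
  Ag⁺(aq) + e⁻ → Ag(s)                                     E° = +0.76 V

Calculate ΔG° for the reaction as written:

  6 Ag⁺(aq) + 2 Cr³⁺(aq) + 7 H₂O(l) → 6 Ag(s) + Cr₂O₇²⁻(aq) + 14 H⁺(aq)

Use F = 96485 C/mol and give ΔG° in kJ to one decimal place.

+330.0 kJ

As written, Ag⁺/Ag is reduced (cathode) and Cr₂O₇²⁻/Cr³⁺ is oxidised (anode), so E°cell = (+0.76) − (+1.33) = -0.57 V.
Balancing electrons gives n = 6.
ΔG° = −nFE° = −(6)(96485)(-0.57) = 329,979 J = +330.0 kJ.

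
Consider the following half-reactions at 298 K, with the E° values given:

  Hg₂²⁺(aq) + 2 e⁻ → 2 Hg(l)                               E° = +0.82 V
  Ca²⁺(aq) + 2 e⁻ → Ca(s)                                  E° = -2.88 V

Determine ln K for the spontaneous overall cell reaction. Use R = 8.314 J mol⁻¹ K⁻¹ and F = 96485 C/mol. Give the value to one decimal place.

288.2

Cathode: Hg₂²⁺/Hg; anode: Ca²⁺/Ca. E°cell = (+0.82) − (-2.88) = +3.70 V, with n = 2.
ΔG° = −nFE° = −RT ln K, so ln K = nFE°/(RT) = (2)(96485)(+3.70) / ((8.314)(298)) = 288.181.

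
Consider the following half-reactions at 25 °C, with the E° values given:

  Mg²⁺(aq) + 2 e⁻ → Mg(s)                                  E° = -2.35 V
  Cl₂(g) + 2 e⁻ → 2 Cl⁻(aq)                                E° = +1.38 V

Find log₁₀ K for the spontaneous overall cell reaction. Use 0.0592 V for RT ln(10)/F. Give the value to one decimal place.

Cathode: Cl₂/Cl⁻; anode: Mg²⁺/Mg. E°cell = +3.73 V, n = 2.
log K = nE°cell / 0.0592 = (2)(+3.73) / 0.0592 = 126.0.

126.0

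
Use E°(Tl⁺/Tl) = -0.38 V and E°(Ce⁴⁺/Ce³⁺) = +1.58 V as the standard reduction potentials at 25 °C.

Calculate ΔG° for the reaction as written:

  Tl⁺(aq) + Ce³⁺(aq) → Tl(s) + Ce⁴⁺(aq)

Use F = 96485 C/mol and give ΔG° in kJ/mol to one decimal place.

As written, Tl⁺/Tl is reduced (cathode) and Ce⁴⁺/Ce³⁺ is oxidised (anode), so E°cell = (-0.38) − (+1.58) = -1.96 V.
Balancing electrons gives n = 1.
ΔG° = −nFE° = −(1)(96485)(-1.96) = 189,111 J = +189.1 kJ/mol.

+189.1 kJ/mol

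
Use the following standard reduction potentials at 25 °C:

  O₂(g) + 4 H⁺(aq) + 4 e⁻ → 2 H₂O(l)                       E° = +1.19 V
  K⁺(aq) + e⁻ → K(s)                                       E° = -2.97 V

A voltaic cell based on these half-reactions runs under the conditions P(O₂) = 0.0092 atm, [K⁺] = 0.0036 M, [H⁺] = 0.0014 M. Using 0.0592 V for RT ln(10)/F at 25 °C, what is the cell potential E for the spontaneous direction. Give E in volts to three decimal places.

O₂/H₂O is the cathode (higher E°), K⁺/K the anode: E°cell = +1.19 − (-2.97) = +4.16 V, n = 4.
Overall: O₂(g) + 4 H⁺(aq) + 4 K(s) → 2 H₂O(l) + 4 K⁺(aq)
Q = [K⁺]^4 / (P(O₂)·[H⁺]^4); log Q = 3.677.
E = E° − (0.0592/n) log Q = +4.16 − (0.0592/4)(3.677) = +4.106 V.

+4.106 V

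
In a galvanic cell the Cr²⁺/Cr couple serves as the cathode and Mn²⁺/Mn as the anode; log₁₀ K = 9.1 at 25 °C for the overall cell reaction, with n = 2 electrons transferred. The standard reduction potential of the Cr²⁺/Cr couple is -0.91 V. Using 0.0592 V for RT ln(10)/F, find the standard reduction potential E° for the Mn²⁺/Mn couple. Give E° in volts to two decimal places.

-1.18 V

E°cell = (0.0592/n)·log K = (0.0592/2)(9.1) = +0.269 V.
Since Cr²⁺/Cr is the cathode and Mn²⁺/Mn the anode, E°cell = E°(Cr²⁺/Cr) − E°(Mn²⁺/Mn).
So E°(Mn²⁺/Mn) = E°(Cr²⁺/Cr) − E°cell = (-0.91) − (+0.269) = -1.18 V.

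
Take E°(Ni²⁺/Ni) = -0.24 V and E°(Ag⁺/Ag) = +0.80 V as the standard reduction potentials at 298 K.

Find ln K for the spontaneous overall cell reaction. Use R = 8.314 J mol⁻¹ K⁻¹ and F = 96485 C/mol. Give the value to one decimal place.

81.0

Cathode: Ag⁺/Ag; anode: Ni²⁺/Ni. E°cell = (+0.80) − (-0.24) = +1.04 V, with n = 2.
ΔG° = −nFE° = −RT ln K, so ln K = nFE°/(RT) = (2)(96485)(+1.04) / ((8.314)(298)) = 81.002.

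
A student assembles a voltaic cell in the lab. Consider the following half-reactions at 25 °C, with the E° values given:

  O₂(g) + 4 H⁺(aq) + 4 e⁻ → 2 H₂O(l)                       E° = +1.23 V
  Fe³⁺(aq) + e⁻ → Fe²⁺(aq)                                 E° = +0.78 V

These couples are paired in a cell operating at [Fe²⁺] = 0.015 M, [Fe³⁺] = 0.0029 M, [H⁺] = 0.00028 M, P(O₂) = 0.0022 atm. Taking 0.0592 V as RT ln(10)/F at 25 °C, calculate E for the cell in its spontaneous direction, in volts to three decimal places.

+0.243 V

O₂/H₂O is the cathode (higher E°), Fe³⁺/Fe²⁺ the anode: E°cell = +1.23 − (+0.78) = +0.45 V, n = 4.
Overall: O₂(g) + 4 H⁺(aq) + 4 Fe²⁺(aq) → 2 H₂O(l) + 4 Fe³⁺(aq)
Q = [Fe³⁺]^4 / (P(O₂)·[H⁺]^4·[Fe²⁺]^4); log Q = 14.014.
E = E° − (0.0592/n) log Q = +0.45 − (0.0592/4)(14.014) = +0.243 V.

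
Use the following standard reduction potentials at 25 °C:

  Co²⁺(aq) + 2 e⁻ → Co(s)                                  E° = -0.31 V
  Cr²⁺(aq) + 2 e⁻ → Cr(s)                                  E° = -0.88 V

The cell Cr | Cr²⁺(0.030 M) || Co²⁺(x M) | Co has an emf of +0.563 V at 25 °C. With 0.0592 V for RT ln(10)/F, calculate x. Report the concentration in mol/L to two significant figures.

0.017 M

Co²⁺/Co is the cathode, Cr²⁺/Cr the anode: E°cell = +0.57 V, n = 2.
Overall reaction: Co²⁺(aq) + Cr(s) → Co(s) + Cr²⁺(aq); Q = [Cr²⁺]^1/[Co²⁺]^1.
From E = E° − (0.0592/n) log Q: log Q = (E° − E)·n/0.0592 = (+0.57 − (+0.563))·2/0.0592 = 0.2365.
So 1·log[Co²⁺] = 1·log(0.03) − log Q = -1.5229 − (0.2365) = -1.7594; [Co²⁺] = 10^(-1.7594) ≈ 0.017 M.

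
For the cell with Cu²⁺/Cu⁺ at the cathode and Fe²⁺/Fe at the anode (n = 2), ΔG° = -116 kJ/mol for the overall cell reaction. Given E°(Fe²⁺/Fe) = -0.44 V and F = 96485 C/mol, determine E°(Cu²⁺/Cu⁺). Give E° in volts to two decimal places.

E°cell = −ΔG°/(nF) = −(-116×10³)/((2)(96485)) = +0.601 V.
Since Cu²⁺/Cu⁺ is the cathode and Fe²⁺/Fe the anode, E°cell = E°(Cu²⁺/Cu⁺) − E°(Fe²⁺/Fe).
So E°(Cu²⁺/Cu⁺) = E°cell + E°(Fe²⁺/Fe) = +0.601 + (-0.44) = +0.16 V.

+0.16 V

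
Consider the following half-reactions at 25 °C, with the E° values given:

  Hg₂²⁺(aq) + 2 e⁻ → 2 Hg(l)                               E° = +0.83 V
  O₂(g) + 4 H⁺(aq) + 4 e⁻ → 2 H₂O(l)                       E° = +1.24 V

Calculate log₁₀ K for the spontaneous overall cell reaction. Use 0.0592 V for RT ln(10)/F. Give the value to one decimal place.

Cathode: O₂/H₂O; anode: Hg₂²⁺/Hg. E°cell = +0.41 V, n = 4.
log K = nE°cell / 0.0592 = (4)(+0.41) / 0.0592 = 27.7.

27.7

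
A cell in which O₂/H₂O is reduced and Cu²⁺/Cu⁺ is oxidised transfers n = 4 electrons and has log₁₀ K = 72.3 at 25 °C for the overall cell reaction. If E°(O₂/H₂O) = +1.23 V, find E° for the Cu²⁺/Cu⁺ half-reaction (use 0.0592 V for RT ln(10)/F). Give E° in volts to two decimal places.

+0.16 V

E°cell = (0.0592/n)·log K = (0.0592/4)(72.3) = +1.070 V.
Since O₂/H₂O is the cathode and Cu²⁺/Cu⁺ the anode, E°cell = E°(O₂/H₂O) − E°(Cu²⁺/Cu⁺).
So E°(Cu²⁺/Cu⁺) = E°(O₂/H₂O) − E°cell = (+1.23) − (+1.070) = +0.16 V.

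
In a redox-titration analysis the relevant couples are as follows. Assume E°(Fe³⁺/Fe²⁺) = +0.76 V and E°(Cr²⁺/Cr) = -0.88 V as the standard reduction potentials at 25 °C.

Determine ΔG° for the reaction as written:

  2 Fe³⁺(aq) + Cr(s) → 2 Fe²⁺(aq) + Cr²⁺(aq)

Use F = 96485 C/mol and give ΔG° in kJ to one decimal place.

-316.5 kJ

As written, Fe³⁺/Fe²⁺ is reduced (cathode) and Cr²⁺/Cr is oxidised (anode), so E°cell = (+0.76) − (-0.88) = +1.64 V.
Balancing electrons gives n = 2.
ΔG° = −nFE° = −(2)(96485)(+1.64) = -316,471 J = -316.5 kJ.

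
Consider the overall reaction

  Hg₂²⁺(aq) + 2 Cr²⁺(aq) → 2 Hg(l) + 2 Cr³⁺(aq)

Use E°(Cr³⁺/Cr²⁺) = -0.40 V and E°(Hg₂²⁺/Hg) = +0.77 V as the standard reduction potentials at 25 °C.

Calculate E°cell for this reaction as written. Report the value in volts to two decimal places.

+1.17 V

The Hg₂²⁺/Hg couple has the higher reduction potential, so it is the cathode; Cr³⁺/Cr²⁺ is oxidised at the anode.
E°cell = E°(cathode) − E°(anode) = (+0.77) − (-0.40) = +1.17 V.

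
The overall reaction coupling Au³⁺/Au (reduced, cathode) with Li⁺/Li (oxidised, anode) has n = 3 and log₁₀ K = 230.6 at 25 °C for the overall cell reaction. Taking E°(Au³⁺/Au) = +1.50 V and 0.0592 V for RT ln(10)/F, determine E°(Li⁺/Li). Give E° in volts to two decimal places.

-3.05 V

E°cell = (0.0592/n)·log K = (0.0592/3)(230.6) = +4.551 V.
Since Au³⁺/Au is the cathode and Li⁺/Li the anode, E°cell = E°(Au³⁺/Au) − E°(Li⁺/Li).
So E°(Li⁺/Li) = E°(Au³⁺/Au) − E°cell = (+1.50) − (+4.551) = -3.05 V.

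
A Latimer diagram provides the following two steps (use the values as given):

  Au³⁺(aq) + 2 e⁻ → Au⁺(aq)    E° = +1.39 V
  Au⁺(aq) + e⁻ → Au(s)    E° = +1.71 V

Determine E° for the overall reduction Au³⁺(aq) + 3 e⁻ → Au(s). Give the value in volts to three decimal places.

+1.497 V

Adding the free-energy changes (−nFE°) of the two steps gives −n₃FE°₃ = −n₁FE°₁ − n₂FE°₂.
E°₃ = (2×+1.39 + 1×+1.71) / 3 = (+4.490) / 3 = +1.497 V.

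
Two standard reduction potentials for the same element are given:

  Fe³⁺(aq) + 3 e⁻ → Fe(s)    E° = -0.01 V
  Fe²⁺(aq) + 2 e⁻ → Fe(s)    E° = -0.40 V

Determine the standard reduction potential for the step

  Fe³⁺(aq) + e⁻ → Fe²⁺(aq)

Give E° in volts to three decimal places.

+0.770 V

Sequential free energies add, so n₃E°₃ = n₁E°₁ + n₂E°₂.
With n₃ = 3, and the known step contributing 2×(-0.40) V, the unknown satisfies 1·E° = 3×(-0.01) − 2×(-0.40) = +0.770.
E° = +0.770 / 1 = +0.770 V.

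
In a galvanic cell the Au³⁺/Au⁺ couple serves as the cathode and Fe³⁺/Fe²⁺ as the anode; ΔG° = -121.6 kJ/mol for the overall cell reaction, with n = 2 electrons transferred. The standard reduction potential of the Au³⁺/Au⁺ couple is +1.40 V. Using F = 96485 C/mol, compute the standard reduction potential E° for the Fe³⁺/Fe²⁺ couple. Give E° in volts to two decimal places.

E°cell = −ΔG°/(nF) = −(-121.6×10³)/((2)(96485)) = +0.630 V.
Since Au³⁺/Au⁺ is the cathode and Fe³⁺/Fe²⁺ the anode, E°cell = E°(Au³⁺/Au⁺) − E°(Fe³⁺/Fe²⁺).
So E°(Fe³⁺/Fe²⁺) = E°(Au³⁺/Au⁺) − E°cell = (+1.40) − (+0.630) = +0.77 V.

+0.77 V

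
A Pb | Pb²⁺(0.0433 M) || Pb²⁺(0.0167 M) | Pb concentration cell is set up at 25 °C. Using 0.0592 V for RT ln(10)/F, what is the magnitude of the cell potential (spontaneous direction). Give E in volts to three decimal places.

For a concentration cell E°cell = 0. The 0.0433 M side is the cathode (reduction is favoured where [Pb²⁺] is higher).
With n = 2, E = −(0.0592/2) log([Pb²⁺]ₐₙ/[Pb²⁺]꜀ₐₜ) = −(0.0592/2) log(0.0167/0.0433) = −(0.0592/2)(-0.414) = +0.012 V.

+0.012 V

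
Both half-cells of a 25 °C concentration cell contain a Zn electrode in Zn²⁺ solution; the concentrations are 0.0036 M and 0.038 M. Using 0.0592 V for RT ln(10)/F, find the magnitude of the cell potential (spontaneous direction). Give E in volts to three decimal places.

For a concentration cell E°cell = 0. The 0.038 M side is the cathode (reduction is favoured where [Zn²⁺] is higher).
With n = 2, E = −(0.0592/2) log([Zn²⁺]ₐₙ/[Zn²⁺]꜀ₐₜ) = −(0.0592/2) log(0.0036/0.038) = −(0.0592/2)(-1.023) = +0.030 V.

+0.030 V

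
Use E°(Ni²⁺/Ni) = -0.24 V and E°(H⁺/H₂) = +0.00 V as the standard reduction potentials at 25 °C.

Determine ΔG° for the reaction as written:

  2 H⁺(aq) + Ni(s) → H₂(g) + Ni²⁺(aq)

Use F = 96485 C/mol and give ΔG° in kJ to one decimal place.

-46.3 kJ

As written, H⁺/H₂ is reduced (cathode) and Ni²⁺/Ni is oxidised (anode), so E°cell = (+0.00) − (-0.24) = +0.24 V.
Balancing electrons gives n = 2.
ΔG° = −nFE° = −(2)(96485)(+0.24) = -46,313 J = -46.3 kJ.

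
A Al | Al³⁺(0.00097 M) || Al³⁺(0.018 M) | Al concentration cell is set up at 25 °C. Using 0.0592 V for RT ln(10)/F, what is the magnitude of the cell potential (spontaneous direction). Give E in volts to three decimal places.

+0.025 V

For a concentration cell E°cell = 0. The 0.018 M side is the cathode (reduction is favoured where [Al³⁺] is higher).
With n = 3, E = −(0.0592/3) log([Al³⁺]ₐₙ/[Al³⁺]꜀ₐₜ) = −(0.0592/3) log(0.00097/0.018) = −(0.0592/3)(-1.269) = +0.025 V.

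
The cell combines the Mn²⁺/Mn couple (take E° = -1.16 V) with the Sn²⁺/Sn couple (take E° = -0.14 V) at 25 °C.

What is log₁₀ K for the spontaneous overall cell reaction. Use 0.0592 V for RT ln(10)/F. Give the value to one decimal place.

34.5

Cathode: Sn²⁺/Sn; anode: Mn²⁺/Mn. E°cell = +1.02 V, n = 2.
log K = nE°cell / 0.0592 = (2)(+1.02) / 0.0592 = 34.5.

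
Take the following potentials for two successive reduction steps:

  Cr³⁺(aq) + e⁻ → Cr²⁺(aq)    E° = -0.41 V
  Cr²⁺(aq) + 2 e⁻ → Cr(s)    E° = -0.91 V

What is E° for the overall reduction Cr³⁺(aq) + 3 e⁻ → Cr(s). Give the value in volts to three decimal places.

-0.743 V

Adding the free-energy changes (−nFE°) of the two steps gives −n₃FE°₃ = −n₁FE°₁ − n₂FE°₂.
E°₃ = (1×-0.41 + 2×-0.91) / 3 = (-2.230) / 3 = -0.743 V.
Simply averaging or adding the two E° values would be wrong; the electron-weighted sum is required.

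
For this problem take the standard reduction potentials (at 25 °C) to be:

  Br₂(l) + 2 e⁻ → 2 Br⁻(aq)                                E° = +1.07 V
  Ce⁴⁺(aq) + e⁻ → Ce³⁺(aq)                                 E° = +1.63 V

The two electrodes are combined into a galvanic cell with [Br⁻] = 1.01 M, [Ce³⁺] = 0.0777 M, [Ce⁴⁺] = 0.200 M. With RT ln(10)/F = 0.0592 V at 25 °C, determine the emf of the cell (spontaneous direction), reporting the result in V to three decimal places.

+0.585 V

Ce⁴⁺/Ce³⁺ is the cathode (higher E°), Br₂/Br⁻ the anode: E°cell = +1.63 − (+1.07) = +0.56 V, n = 2.
Overall: 2 Ce⁴⁺(aq) + 2 Br⁻(aq) → 2 Ce³⁺(aq) + Br₂(l)
Q = [Ce³⁺]^2 / ([Ce⁴⁺]^2·[Br⁻]^2); log Q = -0.830.
E = E° − (0.0592/n) log Q = +0.56 − (0.0592/2)(-0.830) = +0.585 V.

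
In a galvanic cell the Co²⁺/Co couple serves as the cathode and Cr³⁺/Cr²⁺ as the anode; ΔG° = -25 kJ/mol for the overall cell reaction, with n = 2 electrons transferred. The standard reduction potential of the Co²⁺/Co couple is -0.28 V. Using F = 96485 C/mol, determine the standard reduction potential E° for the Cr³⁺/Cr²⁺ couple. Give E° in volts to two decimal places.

-0.41 V

E°cell = −ΔG°/(nF) = −(-25×10³)/((2)(96485)) = +0.130 V.
Since Co²⁺/Co is the cathode and Cr³⁺/Cr²⁺ the anode, E°cell = E°(Co²⁺/Co) − E°(Cr³⁺/Cr²⁺).
So E°(Cr³⁺/Cr²⁺) = E°(Co²⁺/Co) − E°cell = (-0.28) − (+0.130) = -0.41 V.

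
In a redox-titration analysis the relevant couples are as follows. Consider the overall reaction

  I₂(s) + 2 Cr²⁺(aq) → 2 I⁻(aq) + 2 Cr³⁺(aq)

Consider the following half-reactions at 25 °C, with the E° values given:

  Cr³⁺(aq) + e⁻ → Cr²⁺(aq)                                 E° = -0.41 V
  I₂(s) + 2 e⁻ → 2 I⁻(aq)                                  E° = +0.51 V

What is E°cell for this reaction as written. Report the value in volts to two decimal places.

+0.92 V

The I₂/I⁻ couple has the higher reduction potential, so it is the cathode; Cr³⁺/Cr²⁺ is oxidised at the anode.
E°cell = E°(cathode) − E°(anode) = (+0.51) − (-0.41) = +0.92 V.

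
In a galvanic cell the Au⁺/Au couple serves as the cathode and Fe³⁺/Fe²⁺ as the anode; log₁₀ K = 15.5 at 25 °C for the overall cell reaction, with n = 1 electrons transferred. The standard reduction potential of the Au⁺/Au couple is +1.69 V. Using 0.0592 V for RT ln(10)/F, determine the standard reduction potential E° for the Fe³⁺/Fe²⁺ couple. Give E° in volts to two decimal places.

E°cell = (0.0592/n)·log K = (0.0592/1)(15.5) = +0.918 V.
Since Au⁺/Au is the cathode and Fe³⁺/Fe²⁺ the anode, E°cell = E°(Au⁺/Au) − E°(Fe³⁺/Fe²⁺).
So E°(Fe³⁺/Fe²⁺) = E°(Au⁺/Au) − E°cell = (+1.69) − (+0.918) = +0.77 V.

+0.77 V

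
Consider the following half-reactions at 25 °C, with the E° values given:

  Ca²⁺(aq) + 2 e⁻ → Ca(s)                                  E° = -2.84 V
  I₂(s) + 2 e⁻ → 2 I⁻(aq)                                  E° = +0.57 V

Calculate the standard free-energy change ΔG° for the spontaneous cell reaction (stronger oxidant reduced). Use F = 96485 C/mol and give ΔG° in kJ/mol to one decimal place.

I₂/I⁻ (E° = +0.57 V) is the cathode; Ca²⁺/Ca (E° = -2.84 V) is the anode, so E°cell = +3.41 V.
Balancing electrons gives n = 2 (lcm of 2 and 2).
ΔG° = −nFE° = −(2)(96485)(+3.41) = -658,028 J = -658.0 kJ/mol.

-658.0 kJ/mol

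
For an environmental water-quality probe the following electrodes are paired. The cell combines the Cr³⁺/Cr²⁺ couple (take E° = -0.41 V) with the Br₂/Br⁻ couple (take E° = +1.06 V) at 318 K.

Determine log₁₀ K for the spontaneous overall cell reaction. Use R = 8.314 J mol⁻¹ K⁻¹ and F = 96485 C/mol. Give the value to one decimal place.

46.6

Cathode: Br₂/Br⁻; anode: Cr³⁺/Cr²⁺. E°cell = (+1.06) − (-0.41) = +1.47 V, with n = 2.
ΔG° = −nFE° = −RT ln K, so ln K = nFE°/(RT) = (2)(96485)(+1.47) / ((8.314)(318)) = 107.293.
log₁₀ K = 107.293 / ln 10 = 46.6.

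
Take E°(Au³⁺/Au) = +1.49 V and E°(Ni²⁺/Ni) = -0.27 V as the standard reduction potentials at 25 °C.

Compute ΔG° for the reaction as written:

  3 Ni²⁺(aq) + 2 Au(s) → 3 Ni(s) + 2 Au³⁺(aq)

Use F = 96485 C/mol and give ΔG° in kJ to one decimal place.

As written, Ni²⁺/Ni is reduced (cathode) and Au³⁺/Au is oxidised (anode), so E°cell = (-0.27) − (+1.49) = -1.76 V.
Balancing electrons gives n = 6.
ΔG° = −nFE° = −(6)(96485)(-1.76) = 1,018,882 J = +1018.9 kJ.

+1018.9 kJ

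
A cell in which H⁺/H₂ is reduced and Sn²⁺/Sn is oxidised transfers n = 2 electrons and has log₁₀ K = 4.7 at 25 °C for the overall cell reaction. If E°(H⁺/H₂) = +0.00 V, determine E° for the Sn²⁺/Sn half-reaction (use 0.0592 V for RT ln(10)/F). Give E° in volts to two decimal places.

E°cell = (0.0592/n)·log K = (0.0592/2)(4.7) = +0.139 V.
Since H⁺/H₂ is the cathode and Sn²⁺/Sn the anode, E°cell = E°(H⁺/H₂) − E°(Sn²⁺/Sn).
So E°(Sn²⁺/Sn) = E°(H⁺/H₂) − E°cell = (+0.00) − (+0.139) = -0.14 V.

-0.14 V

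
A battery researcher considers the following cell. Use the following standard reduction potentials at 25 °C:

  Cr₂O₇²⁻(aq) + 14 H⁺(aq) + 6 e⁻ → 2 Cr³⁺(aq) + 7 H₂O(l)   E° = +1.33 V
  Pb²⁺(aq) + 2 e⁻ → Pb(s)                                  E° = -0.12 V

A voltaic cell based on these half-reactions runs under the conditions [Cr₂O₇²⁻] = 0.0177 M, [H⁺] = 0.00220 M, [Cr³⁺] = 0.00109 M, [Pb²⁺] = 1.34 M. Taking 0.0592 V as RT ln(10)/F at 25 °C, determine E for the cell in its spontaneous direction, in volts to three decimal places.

Cr₂O₇²⁻/Cr³⁺ is the cathode (higher E°), Pb²⁺/Pb the anode: E°cell = +1.33 − (-0.12) = +1.45 V, n = 6.
Overall: Cr₂O₇²⁻(aq) + 14 H⁺(aq) + 3 Pb(s) → 2 Cr³⁺(aq) + 7 H₂O(l) + 3 Pb²⁺(aq)
Q = [Cr³⁺]^2·[Pb²⁺]^3 / ([Cr₂O₇²⁻]·[H⁺]^14); log Q = 33.414.
E = E° − (0.0592/n) log Q = +1.45 − (0.0592/6)(33.414) = +1.120 V.

+1.120 V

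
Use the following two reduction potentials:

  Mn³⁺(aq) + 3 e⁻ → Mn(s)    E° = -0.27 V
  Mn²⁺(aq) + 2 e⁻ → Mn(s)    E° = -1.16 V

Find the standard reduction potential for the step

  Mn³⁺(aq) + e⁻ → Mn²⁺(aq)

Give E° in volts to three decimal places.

Sequential free energies add, so n₃E°₃ = n₁E°₁ + n₂E°₂.
With n₃ = 3, and the known step contributing 2×(-1.16) V, the unknown satisfies 1·E° = 3×(-0.27) − 2×(-1.16) = +1.510.
E° = +1.510 / 1 = +1.510 V.

+1.510 V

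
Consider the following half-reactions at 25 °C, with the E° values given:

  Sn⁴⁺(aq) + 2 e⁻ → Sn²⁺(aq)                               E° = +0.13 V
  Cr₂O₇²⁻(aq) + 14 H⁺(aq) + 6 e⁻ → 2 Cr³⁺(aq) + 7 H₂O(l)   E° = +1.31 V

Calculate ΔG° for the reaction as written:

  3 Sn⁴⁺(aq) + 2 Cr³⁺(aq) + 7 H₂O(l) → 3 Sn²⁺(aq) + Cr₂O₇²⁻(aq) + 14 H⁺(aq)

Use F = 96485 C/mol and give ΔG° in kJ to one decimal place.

As written, Sn⁴⁺/Sn²⁺ is reduced (cathode) and Cr₂O₇²⁻/Cr³⁺ is oxidised (anode), so E°cell = (+0.13) − (+1.31) = -1.18 V.
Balancing electrons gives n = 6.
ΔG° = −nFE° = −(6)(96485)(-1.18) = 683,114 J = +683.1 kJ.

+683.1 kJ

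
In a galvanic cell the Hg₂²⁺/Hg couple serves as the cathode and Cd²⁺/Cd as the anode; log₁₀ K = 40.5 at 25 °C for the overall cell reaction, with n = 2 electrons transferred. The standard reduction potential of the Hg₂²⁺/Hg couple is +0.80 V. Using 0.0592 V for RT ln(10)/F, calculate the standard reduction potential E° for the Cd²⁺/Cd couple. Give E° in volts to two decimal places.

E°cell = (0.0592/n)·log K = (0.0592/2)(40.5) = +1.199 V.
Since Hg₂²⁺/Hg is the cathode and Cd²⁺/Cd the anode, E°cell = E°(Hg₂²⁺/Hg) − E°(Cd²⁺/Cd).
So E°(Cd²⁺/Cd) = E°(Hg₂²⁺/Hg) − E°cell = (+0.80) − (+1.199) = -0.40 V.

-0.40 V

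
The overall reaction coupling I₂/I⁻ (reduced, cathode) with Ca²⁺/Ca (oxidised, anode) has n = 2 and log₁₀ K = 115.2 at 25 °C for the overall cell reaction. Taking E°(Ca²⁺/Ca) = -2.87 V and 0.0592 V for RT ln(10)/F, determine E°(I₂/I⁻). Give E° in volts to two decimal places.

E°cell = (0.0592/n)·log K = (0.0592/2)(115.2) = +3.410 V.
Since I₂/I⁻ is the cathode and Ca²⁺/Ca the anode, E°cell = E°(I₂/I⁻) − E°(Ca²⁺/Ca).
So E°(I₂/I⁻) = E°cell + E°(Ca²⁺/Ca) = +3.410 + (-2.87) = +0.54 V.

+0.54 V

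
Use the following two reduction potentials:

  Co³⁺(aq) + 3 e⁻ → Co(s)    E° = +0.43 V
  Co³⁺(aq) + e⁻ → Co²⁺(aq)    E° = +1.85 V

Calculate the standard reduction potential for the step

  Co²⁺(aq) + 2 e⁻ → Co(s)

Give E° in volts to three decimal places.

Sequential free energies add, so n₃E°₃ = n₁E°₁ + n₂E°₂.
With n₃ = 3, and the known step contributing 1×(+1.85) V, the unknown satisfies 2·E° = 3×(+0.43) − 1×(+1.85) = -0.560.
E° = -0.560 / 2 = -0.280 V.

-0.280 V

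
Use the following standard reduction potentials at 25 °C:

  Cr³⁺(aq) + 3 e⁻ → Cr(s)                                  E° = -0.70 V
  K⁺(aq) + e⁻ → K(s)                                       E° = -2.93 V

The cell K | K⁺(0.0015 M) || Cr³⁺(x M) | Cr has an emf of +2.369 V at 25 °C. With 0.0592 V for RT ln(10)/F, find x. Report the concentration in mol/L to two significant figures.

0.037 M

Cr³⁺/Cr is the cathode, K⁺/K the anode: E°cell = +2.23 V, n = 3.
Overall reaction: Cr³⁺(aq) + 3 K(s) → Cr(s) + 3 K⁺(aq); Q = [K⁺]^3/[Cr³⁺]^1.
From E = E° − (0.0592/n) log Q: log Q = (E° − E)·n/0.0592 = (+2.23 − (+2.369))·3/0.0592 = -7.0439.
So 1·log[Cr³⁺] = 3·log(0.0015) − log Q = -8.4717 − (-7.0439) = -1.4278; [Cr³⁺] = 10^(-1.4278) ≈ 0.037 M.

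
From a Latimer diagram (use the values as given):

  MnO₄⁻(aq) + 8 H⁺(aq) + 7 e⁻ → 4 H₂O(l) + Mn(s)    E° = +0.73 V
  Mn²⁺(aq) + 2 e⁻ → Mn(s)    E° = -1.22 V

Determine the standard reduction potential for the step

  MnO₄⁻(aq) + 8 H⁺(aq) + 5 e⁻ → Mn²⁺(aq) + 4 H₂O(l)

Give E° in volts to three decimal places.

Sequential free energies add, so n₃E°₃ = n₁E°₁ + n₂E°₂.
With n₃ = 7, and the known step contributing 2×(-1.22) V, the unknown satisfies 5·E° = 7×(+0.73) − 2×(-1.22) = +7.550.
E° = +7.550 / 5 = +1.510 V.

+1.510 V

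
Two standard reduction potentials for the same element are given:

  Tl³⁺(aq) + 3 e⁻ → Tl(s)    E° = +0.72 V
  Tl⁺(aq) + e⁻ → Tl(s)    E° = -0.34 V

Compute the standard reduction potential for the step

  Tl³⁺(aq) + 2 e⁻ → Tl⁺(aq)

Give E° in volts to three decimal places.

+1.250 V

Sequential free energies add, so n₃E°₃ = n₁E°₁ + n₂E°₂.
With n₃ = 3, and the known step contributing 1×(-0.34) V, the unknown satisfies 2·E° = 3×(+0.72) − 1×(-0.34) = +2.500.
E° = +2.500 / 2 = +1.250 V.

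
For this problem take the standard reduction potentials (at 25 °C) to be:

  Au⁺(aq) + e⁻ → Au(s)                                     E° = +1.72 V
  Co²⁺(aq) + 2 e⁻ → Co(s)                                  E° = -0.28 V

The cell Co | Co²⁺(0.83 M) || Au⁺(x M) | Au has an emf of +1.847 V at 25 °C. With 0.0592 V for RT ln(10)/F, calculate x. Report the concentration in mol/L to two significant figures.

0.0024 M

Au⁺/Au is the cathode, Co²⁺/Co the anode: E°cell = +2.00 V, n = 2.
Overall reaction: 2 Au⁺(aq) + Co(s) → 2 Au(s) + Co²⁺(aq); Q = [Co²⁺]^1/[Au⁺]^2.
From E = E° − (0.0592/n) log Q: log Q = (E° − E)·n/0.0592 = (+2.00 − (+1.847))·2/0.0592 = 5.1689.
So 2·log[Au⁺] = 1·log(0.83) − log Q = -0.0809 − (5.1689) = -5.2498; log[Au⁺] = -5.2498 / 2 = -2.6249; [Au⁺] = 10^(-2.6249) ≈ 0.0024 M.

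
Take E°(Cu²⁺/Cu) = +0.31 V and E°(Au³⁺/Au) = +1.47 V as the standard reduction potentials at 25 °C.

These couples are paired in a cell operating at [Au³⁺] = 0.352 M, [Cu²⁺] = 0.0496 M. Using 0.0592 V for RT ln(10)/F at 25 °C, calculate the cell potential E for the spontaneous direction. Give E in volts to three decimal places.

+1.190 V

Au³⁺/Au is the cathode (higher E°), Cu²⁺/Cu the anode: E°cell = +1.47 − (+0.31) = +1.16 V, n = 6.
Overall: 2 Au³⁺(aq) + 3 Cu(s) → 2 Au(s) + 3 Cu²⁺(aq)
Q = [Cu²⁺]^3 / ([Au³⁺]^2); log Q = -3.007.
E = E° − (0.0592/n) log Q = +1.16 − (0.0592/6)(-3.007) = +1.190 V.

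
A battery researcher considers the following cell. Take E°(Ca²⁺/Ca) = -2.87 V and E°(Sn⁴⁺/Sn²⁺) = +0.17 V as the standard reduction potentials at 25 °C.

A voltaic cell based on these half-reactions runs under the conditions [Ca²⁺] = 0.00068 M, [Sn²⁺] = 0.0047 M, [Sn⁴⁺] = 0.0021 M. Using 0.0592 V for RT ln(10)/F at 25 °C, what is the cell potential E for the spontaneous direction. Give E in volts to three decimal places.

Sn⁴⁺/Sn²⁺ is the cathode (higher E°), Ca²⁺/Ca the anode: E°cell = +0.17 − (-2.87) = +3.04 V, n = 2.
Overall: Sn⁴⁺(aq) + Ca(s) → Sn²⁺(aq) + Ca²⁺(aq)
Q = [Sn²⁺]·[Ca²⁺] / ([Sn⁴⁺]); log Q = -2.818.
E = E° − (0.0592/n) log Q = +3.04 − (0.0592/2)(-2.818) = +3.123 V.

+3.123 V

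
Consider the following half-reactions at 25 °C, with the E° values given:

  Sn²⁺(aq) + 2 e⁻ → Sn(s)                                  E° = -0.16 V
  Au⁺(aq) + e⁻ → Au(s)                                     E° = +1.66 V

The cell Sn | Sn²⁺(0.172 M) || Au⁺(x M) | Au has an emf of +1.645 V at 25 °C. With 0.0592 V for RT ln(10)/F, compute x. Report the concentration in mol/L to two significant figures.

0.00046 M

Au⁺/Au is the cathode, Sn²⁺/Sn the anode: E°cell = +1.82 V, n = 2.
Overall reaction: 2 Au⁺(aq) + Sn(s) → 2 Au(s) + Sn²⁺(aq); Q = [Sn²⁺]^1/[Au⁺]^2.
From E = E° − (0.0592/n) log Q: log Q = (E° − E)·n/0.0592 = (+1.82 − (+1.645))·2/0.0592 = 5.9122.
So 2·log[Au⁺] = 1·log(0.172) − log Q = -0.7645 − (5.9122) = -6.6767; log[Au⁺] = -6.6767 / 2 = -3.3384; [Au⁺] = 10^(-3.3384) ≈ 0.00046 M.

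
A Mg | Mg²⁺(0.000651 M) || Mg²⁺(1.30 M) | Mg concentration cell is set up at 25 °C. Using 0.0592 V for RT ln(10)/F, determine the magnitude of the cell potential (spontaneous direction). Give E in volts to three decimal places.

For a concentration cell E°cell = 0. The 1.30 M side is the cathode (reduction is favoured where [Mg²⁺] is higher).
With n = 2, E = −(0.0592/2) log([Mg²⁺]ₐₙ/[Mg²⁺]꜀ₐₜ) = −(0.0592/2) log(0.000651/1.3) = −(0.0592/2)(-3.300) = +0.098 V.

+0.098 V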